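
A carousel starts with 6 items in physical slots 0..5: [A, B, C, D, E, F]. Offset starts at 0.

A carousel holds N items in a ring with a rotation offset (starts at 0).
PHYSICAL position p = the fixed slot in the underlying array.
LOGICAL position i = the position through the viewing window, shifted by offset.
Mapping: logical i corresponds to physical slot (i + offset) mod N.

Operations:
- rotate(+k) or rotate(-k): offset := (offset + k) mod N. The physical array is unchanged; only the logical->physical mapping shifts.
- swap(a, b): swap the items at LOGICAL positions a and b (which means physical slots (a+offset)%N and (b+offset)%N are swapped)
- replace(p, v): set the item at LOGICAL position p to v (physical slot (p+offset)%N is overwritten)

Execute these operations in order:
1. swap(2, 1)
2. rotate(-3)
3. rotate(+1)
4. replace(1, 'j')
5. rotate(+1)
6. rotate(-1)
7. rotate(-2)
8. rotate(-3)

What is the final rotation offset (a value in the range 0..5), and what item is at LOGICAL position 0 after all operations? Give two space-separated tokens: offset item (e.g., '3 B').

Answer: 5 j

Derivation:
After op 1 (swap(2, 1)): offset=0, physical=[A,C,B,D,E,F], logical=[A,C,B,D,E,F]
After op 2 (rotate(-3)): offset=3, physical=[A,C,B,D,E,F], logical=[D,E,F,A,C,B]
After op 3 (rotate(+1)): offset=4, physical=[A,C,B,D,E,F], logical=[E,F,A,C,B,D]
After op 4 (replace(1, 'j')): offset=4, physical=[A,C,B,D,E,j], logical=[E,j,A,C,B,D]
After op 5 (rotate(+1)): offset=5, physical=[A,C,B,D,E,j], logical=[j,A,C,B,D,E]
After op 6 (rotate(-1)): offset=4, physical=[A,C,B,D,E,j], logical=[E,j,A,C,B,D]
After op 7 (rotate(-2)): offset=2, physical=[A,C,B,D,E,j], logical=[B,D,E,j,A,C]
After op 8 (rotate(-3)): offset=5, physical=[A,C,B,D,E,j], logical=[j,A,C,B,D,E]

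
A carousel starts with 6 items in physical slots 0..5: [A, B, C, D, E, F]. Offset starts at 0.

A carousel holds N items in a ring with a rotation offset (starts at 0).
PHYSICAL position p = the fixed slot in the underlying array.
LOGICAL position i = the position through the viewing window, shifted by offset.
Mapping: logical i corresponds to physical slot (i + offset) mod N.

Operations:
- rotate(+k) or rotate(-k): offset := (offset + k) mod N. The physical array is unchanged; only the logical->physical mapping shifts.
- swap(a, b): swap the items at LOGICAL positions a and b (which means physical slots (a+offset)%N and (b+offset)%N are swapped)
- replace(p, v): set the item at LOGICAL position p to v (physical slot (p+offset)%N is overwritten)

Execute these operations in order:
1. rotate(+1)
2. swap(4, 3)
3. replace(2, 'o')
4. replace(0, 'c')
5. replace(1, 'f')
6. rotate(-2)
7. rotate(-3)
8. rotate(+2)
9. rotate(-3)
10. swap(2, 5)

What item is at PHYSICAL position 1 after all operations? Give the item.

After op 1 (rotate(+1)): offset=1, physical=[A,B,C,D,E,F], logical=[B,C,D,E,F,A]
After op 2 (swap(4, 3)): offset=1, physical=[A,B,C,D,F,E], logical=[B,C,D,F,E,A]
After op 3 (replace(2, 'o')): offset=1, physical=[A,B,C,o,F,E], logical=[B,C,o,F,E,A]
After op 4 (replace(0, 'c')): offset=1, physical=[A,c,C,o,F,E], logical=[c,C,o,F,E,A]
After op 5 (replace(1, 'f')): offset=1, physical=[A,c,f,o,F,E], logical=[c,f,o,F,E,A]
After op 6 (rotate(-2)): offset=5, physical=[A,c,f,o,F,E], logical=[E,A,c,f,o,F]
After op 7 (rotate(-3)): offset=2, physical=[A,c,f,o,F,E], logical=[f,o,F,E,A,c]
After op 8 (rotate(+2)): offset=4, physical=[A,c,f,o,F,E], logical=[F,E,A,c,f,o]
After op 9 (rotate(-3)): offset=1, physical=[A,c,f,o,F,E], logical=[c,f,o,F,E,A]
After op 10 (swap(2, 5)): offset=1, physical=[o,c,f,A,F,E], logical=[c,f,A,F,E,o]

Answer: c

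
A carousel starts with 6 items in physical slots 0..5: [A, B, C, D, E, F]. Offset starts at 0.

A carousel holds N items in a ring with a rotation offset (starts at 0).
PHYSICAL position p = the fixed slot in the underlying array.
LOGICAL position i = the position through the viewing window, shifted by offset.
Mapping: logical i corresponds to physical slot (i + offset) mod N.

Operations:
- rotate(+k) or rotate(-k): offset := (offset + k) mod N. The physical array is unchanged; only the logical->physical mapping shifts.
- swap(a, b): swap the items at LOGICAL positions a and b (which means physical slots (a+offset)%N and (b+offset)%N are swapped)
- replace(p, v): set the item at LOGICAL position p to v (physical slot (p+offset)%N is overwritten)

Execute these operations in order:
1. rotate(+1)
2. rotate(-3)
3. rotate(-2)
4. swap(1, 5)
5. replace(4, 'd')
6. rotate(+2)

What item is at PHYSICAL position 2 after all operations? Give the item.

Answer: C

Derivation:
After op 1 (rotate(+1)): offset=1, physical=[A,B,C,D,E,F], logical=[B,C,D,E,F,A]
After op 2 (rotate(-3)): offset=4, physical=[A,B,C,D,E,F], logical=[E,F,A,B,C,D]
After op 3 (rotate(-2)): offset=2, physical=[A,B,C,D,E,F], logical=[C,D,E,F,A,B]
After op 4 (swap(1, 5)): offset=2, physical=[A,D,C,B,E,F], logical=[C,B,E,F,A,D]
After op 5 (replace(4, 'd')): offset=2, physical=[d,D,C,B,E,F], logical=[C,B,E,F,d,D]
After op 6 (rotate(+2)): offset=4, physical=[d,D,C,B,E,F], logical=[E,F,d,D,C,B]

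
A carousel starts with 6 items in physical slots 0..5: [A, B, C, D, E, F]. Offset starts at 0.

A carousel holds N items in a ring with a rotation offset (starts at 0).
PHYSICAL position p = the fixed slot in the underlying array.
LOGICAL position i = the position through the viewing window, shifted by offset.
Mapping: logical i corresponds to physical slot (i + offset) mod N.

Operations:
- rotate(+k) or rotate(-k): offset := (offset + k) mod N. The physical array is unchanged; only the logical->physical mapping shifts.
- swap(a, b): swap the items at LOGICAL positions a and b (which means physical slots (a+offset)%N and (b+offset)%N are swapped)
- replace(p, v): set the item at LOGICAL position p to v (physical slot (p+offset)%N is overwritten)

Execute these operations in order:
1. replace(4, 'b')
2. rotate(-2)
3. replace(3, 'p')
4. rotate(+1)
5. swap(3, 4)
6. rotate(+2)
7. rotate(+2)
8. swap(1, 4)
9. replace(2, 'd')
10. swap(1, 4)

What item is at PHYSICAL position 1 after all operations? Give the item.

Answer: p

Derivation:
After op 1 (replace(4, 'b')): offset=0, physical=[A,B,C,D,b,F], logical=[A,B,C,D,b,F]
After op 2 (rotate(-2)): offset=4, physical=[A,B,C,D,b,F], logical=[b,F,A,B,C,D]
After op 3 (replace(3, 'p')): offset=4, physical=[A,p,C,D,b,F], logical=[b,F,A,p,C,D]
After op 4 (rotate(+1)): offset=5, physical=[A,p,C,D,b,F], logical=[F,A,p,C,D,b]
After op 5 (swap(3, 4)): offset=5, physical=[A,p,D,C,b,F], logical=[F,A,p,D,C,b]
After op 6 (rotate(+2)): offset=1, physical=[A,p,D,C,b,F], logical=[p,D,C,b,F,A]
After op 7 (rotate(+2)): offset=3, physical=[A,p,D,C,b,F], logical=[C,b,F,A,p,D]
After op 8 (swap(1, 4)): offset=3, physical=[A,b,D,C,p,F], logical=[C,p,F,A,b,D]
After op 9 (replace(2, 'd')): offset=3, physical=[A,b,D,C,p,d], logical=[C,p,d,A,b,D]
After op 10 (swap(1, 4)): offset=3, physical=[A,p,D,C,b,d], logical=[C,b,d,A,p,D]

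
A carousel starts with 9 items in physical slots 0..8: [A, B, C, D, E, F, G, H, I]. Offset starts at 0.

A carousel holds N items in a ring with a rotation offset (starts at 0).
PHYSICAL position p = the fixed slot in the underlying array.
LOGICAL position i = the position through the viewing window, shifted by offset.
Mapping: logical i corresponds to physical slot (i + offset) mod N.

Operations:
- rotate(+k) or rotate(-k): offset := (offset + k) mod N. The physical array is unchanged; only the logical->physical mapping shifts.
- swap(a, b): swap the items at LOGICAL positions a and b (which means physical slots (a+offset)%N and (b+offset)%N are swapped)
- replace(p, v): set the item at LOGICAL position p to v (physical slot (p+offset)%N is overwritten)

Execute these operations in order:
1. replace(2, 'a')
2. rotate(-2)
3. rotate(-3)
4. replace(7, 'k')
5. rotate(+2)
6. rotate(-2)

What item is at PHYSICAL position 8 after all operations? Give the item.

Answer: I

Derivation:
After op 1 (replace(2, 'a')): offset=0, physical=[A,B,a,D,E,F,G,H,I], logical=[A,B,a,D,E,F,G,H,I]
After op 2 (rotate(-2)): offset=7, physical=[A,B,a,D,E,F,G,H,I], logical=[H,I,A,B,a,D,E,F,G]
After op 3 (rotate(-3)): offset=4, physical=[A,B,a,D,E,F,G,H,I], logical=[E,F,G,H,I,A,B,a,D]
After op 4 (replace(7, 'k')): offset=4, physical=[A,B,k,D,E,F,G,H,I], logical=[E,F,G,H,I,A,B,k,D]
After op 5 (rotate(+2)): offset=6, physical=[A,B,k,D,E,F,G,H,I], logical=[G,H,I,A,B,k,D,E,F]
After op 6 (rotate(-2)): offset=4, physical=[A,B,k,D,E,F,G,H,I], logical=[E,F,G,H,I,A,B,k,D]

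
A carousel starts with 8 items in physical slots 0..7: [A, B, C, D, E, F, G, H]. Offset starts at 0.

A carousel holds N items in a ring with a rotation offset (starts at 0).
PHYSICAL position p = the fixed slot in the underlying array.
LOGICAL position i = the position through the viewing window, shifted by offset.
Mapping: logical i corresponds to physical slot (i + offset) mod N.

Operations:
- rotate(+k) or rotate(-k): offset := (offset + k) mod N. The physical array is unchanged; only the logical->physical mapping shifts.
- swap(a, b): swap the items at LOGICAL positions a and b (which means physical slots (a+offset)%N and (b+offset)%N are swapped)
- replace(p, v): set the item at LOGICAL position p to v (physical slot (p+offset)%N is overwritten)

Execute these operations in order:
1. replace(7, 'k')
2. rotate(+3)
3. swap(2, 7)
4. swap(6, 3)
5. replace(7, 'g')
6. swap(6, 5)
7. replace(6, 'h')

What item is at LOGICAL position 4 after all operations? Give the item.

After op 1 (replace(7, 'k')): offset=0, physical=[A,B,C,D,E,F,G,k], logical=[A,B,C,D,E,F,G,k]
After op 2 (rotate(+3)): offset=3, physical=[A,B,C,D,E,F,G,k], logical=[D,E,F,G,k,A,B,C]
After op 3 (swap(2, 7)): offset=3, physical=[A,B,F,D,E,C,G,k], logical=[D,E,C,G,k,A,B,F]
After op 4 (swap(6, 3)): offset=3, physical=[A,G,F,D,E,C,B,k], logical=[D,E,C,B,k,A,G,F]
After op 5 (replace(7, 'g')): offset=3, physical=[A,G,g,D,E,C,B,k], logical=[D,E,C,B,k,A,G,g]
After op 6 (swap(6, 5)): offset=3, physical=[G,A,g,D,E,C,B,k], logical=[D,E,C,B,k,G,A,g]
After op 7 (replace(6, 'h')): offset=3, physical=[G,h,g,D,E,C,B,k], logical=[D,E,C,B,k,G,h,g]

Answer: k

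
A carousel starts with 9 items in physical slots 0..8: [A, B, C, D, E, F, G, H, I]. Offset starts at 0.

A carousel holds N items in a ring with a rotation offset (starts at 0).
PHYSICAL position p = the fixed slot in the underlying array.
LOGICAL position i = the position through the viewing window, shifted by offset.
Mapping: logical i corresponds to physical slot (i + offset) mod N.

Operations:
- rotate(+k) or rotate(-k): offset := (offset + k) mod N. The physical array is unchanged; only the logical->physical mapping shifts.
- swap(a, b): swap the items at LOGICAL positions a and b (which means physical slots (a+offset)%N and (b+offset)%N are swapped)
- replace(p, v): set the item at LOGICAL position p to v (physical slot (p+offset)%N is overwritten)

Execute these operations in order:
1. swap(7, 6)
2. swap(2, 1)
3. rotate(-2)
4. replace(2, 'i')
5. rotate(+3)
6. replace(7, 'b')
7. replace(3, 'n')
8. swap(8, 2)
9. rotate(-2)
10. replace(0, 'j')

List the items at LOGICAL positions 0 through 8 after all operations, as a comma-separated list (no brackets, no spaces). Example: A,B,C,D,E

After op 1 (swap(7, 6)): offset=0, physical=[A,B,C,D,E,F,H,G,I], logical=[A,B,C,D,E,F,H,G,I]
After op 2 (swap(2, 1)): offset=0, physical=[A,C,B,D,E,F,H,G,I], logical=[A,C,B,D,E,F,H,G,I]
After op 3 (rotate(-2)): offset=7, physical=[A,C,B,D,E,F,H,G,I], logical=[G,I,A,C,B,D,E,F,H]
After op 4 (replace(2, 'i')): offset=7, physical=[i,C,B,D,E,F,H,G,I], logical=[G,I,i,C,B,D,E,F,H]
After op 5 (rotate(+3)): offset=1, physical=[i,C,B,D,E,F,H,G,I], logical=[C,B,D,E,F,H,G,I,i]
After op 6 (replace(7, 'b')): offset=1, physical=[i,C,B,D,E,F,H,G,b], logical=[C,B,D,E,F,H,G,b,i]
After op 7 (replace(3, 'n')): offset=1, physical=[i,C,B,D,n,F,H,G,b], logical=[C,B,D,n,F,H,G,b,i]
After op 8 (swap(8, 2)): offset=1, physical=[D,C,B,i,n,F,H,G,b], logical=[C,B,i,n,F,H,G,b,D]
After op 9 (rotate(-2)): offset=8, physical=[D,C,B,i,n,F,H,G,b], logical=[b,D,C,B,i,n,F,H,G]
After op 10 (replace(0, 'j')): offset=8, physical=[D,C,B,i,n,F,H,G,j], logical=[j,D,C,B,i,n,F,H,G]

Answer: j,D,C,B,i,n,F,H,G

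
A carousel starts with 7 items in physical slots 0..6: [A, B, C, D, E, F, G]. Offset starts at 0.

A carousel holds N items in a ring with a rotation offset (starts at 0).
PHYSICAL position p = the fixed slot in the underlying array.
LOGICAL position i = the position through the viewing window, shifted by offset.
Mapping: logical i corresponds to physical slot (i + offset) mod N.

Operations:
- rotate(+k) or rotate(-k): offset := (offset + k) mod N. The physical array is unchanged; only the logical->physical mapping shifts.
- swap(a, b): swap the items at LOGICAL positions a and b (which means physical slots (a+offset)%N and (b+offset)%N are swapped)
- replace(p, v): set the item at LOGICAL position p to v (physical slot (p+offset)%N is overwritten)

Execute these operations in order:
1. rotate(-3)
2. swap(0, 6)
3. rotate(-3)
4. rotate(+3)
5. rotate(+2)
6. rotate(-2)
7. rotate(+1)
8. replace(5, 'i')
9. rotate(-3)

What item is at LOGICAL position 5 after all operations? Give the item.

After op 1 (rotate(-3)): offset=4, physical=[A,B,C,D,E,F,G], logical=[E,F,G,A,B,C,D]
After op 2 (swap(0, 6)): offset=4, physical=[A,B,C,E,D,F,G], logical=[D,F,G,A,B,C,E]
After op 3 (rotate(-3)): offset=1, physical=[A,B,C,E,D,F,G], logical=[B,C,E,D,F,G,A]
After op 4 (rotate(+3)): offset=4, physical=[A,B,C,E,D,F,G], logical=[D,F,G,A,B,C,E]
After op 5 (rotate(+2)): offset=6, physical=[A,B,C,E,D,F,G], logical=[G,A,B,C,E,D,F]
After op 6 (rotate(-2)): offset=4, physical=[A,B,C,E,D,F,G], logical=[D,F,G,A,B,C,E]
After op 7 (rotate(+1)): offset=5, physical=[A,B,C,E,D,F,G], logical=[F,G,A,B,C,E,D]
After op 8 (replace(5, 'i')): offset=5, physical=[A,B,C,i,D,F,G], logical=[F,G,A,B,C,i,D]
After op 9 (rotate(-3)): offset=2, physical=[A,B,C,i,D,F,G], logical=[C,i,D,F,G,A,B]

Answer: A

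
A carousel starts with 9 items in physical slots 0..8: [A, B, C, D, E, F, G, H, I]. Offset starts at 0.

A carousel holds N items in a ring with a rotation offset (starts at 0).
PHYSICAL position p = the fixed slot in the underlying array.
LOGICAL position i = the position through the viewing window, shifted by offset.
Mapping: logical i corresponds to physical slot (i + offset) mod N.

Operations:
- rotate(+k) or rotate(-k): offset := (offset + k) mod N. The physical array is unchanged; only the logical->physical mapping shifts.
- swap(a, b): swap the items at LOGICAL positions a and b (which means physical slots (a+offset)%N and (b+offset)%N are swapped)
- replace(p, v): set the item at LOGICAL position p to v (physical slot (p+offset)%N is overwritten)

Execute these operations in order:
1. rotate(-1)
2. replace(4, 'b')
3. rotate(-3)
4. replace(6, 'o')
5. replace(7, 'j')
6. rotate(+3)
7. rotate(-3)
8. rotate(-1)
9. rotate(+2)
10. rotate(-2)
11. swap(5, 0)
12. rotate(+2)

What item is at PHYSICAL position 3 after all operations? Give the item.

After op 1 (rotate(-1)): offset=8, physical=[A,B,C,D,E,F,G,H,I], logical=[I,A,B,C,D,E,F,G,H]
After op 2 (replace(4, 'b')): offset=8, physical=[A,B,C,b,E,F,G,H,I], logical=[I,A,B,C,b,E,F,G,H]
After op 3 (rotate(-3)): offset=5, physical=[A,B,C,b,E,F,G,H,I], logical=[F,G,H,I,A,B,C,b,E]
After op 4 (replace(6, 'o')): offset=5, physical=[A,B,o,b,E,F,G,H,I], logical=[F,G,H,I,A,B,o,b,E]
After op 5 (replace(7, 'j')): offset=5, physical=[A,B,o,j,E,F,G,H,I], logical=[F,G,H,I,A,B,o,j,E]
After op 6 (rotate(+3)): offset=8, physical=[A,B,o,j,E,F,G,H,I], logical=[I,A,B,o,j,E,F,G,H]
After op 7 (rotate(-3)): offset=5, physical=[A,B,o,j,E,F,G,H,I], logical=[F,G,H,I,A,B,o,j,E]
After op 8 (rotate(-1)): offset=4, physical=[A,B,o,j,E,F,G,H,I], logical=[E,F,G,H,I,A,B,o,j]
After op 9 (rotate(+2)): offset=6, physical=[A,B,o,j,E,F,G,H,I], logical=[G,H,I,A,B,o,j,E,F]
After op 10 (rotate(-2)): offset=4, physical=[A,B,o,j,E,F,G,H,I], logical=[E,F,G,H,I,A,B,o,j]
After op 11 (swap(5, 0)): offset=4, physical=[E,B,o,j,A,F,G,H,I], logical=[A,F,G,H,I,E,B,o,j]
After op 12 (rotate(+2)): offset=6, physical=[E,B,o,j,A,F,G,H,I], logical=[G,H,I,E,B,o,j,A,F]

Answer: j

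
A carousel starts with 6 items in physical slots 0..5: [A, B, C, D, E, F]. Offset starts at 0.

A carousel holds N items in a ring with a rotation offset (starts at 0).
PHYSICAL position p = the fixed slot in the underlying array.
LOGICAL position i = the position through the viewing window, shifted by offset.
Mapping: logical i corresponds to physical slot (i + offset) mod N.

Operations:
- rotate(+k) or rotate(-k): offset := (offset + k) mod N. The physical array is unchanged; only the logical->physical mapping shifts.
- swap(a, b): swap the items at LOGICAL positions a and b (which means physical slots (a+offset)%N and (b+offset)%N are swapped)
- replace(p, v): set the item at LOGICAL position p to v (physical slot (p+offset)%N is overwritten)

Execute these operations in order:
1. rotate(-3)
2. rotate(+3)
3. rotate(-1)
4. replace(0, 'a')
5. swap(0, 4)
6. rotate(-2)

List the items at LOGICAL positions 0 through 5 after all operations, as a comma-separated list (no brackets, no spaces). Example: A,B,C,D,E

After op 1 (rotate(-3)): offset=3, physical=[A,B,C,D,E,F], logical=[D,E,F,A,B,C]
After op 2 (rotate(+3)): offset=0, physical=[A,B,C,D,E,F], logical=[A,B,C,D,E,F]
After op 3 (rotate(-1)): offset=5, physical=[A,B,C,D,E,F], logical=[F,A,B,C,D,E]
After op 4 (replace(0, 'a')): offset=5, physical=[A,B,C,D,E,a], logical=[a,A,B,C,D,E]
After op 5 (swap(0, 4)): offset=5, physical=[A,B,C,a,E,D], logical=[D,A,B,C,a,E]
After op 6 (rotate(-2)): offset=3, physical=[A,B,C,a,E,D], logical=[a,E,D,A,B,C]

Answer: a,E,D,A,B,C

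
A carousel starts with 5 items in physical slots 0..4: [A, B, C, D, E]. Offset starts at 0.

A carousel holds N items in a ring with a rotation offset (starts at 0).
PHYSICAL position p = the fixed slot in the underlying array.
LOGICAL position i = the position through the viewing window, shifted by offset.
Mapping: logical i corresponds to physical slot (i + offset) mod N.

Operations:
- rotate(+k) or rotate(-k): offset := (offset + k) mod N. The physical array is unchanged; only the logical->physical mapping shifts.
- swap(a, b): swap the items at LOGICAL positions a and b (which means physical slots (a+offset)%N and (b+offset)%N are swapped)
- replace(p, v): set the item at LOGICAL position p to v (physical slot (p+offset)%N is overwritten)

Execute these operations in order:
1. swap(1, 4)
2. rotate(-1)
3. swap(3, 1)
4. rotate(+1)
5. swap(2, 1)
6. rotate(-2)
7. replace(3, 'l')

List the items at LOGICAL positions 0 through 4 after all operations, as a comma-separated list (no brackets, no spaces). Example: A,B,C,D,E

Answer: D,B,C,l,E

Derivation:
After op 1 (swap(1, 4)): offset=0, physical=[A,E,C,D,B], logical=[A,E,C,D,B]
After op 2 (rotate(-1)): offset=4, physical=[A,E,C,D,B], logical=[B,A,E,C,D]
After op 3 (swap(3, 1)): offset=4, physical=[C,E,A,D,B], logical=[B,C,E,A,D]
After op 4 (rotate(+1)): offset=0, physical=[C,E,A,D,B], logical=[C,E,A,D,B]
After op 5 (swap(2, 1)): offset=0, physical=[C,A,E,D,B], logical=[C,A,E,D,B]
After op 6 (rotate(-2)): offset=3, physical=[C,A,E,D,B], logical=[D,B,C,A,E]
After op 7 (replace(3, 'l')): offset=3, physical=[C,l,E,D,B], logical=[D,B,C,l,E]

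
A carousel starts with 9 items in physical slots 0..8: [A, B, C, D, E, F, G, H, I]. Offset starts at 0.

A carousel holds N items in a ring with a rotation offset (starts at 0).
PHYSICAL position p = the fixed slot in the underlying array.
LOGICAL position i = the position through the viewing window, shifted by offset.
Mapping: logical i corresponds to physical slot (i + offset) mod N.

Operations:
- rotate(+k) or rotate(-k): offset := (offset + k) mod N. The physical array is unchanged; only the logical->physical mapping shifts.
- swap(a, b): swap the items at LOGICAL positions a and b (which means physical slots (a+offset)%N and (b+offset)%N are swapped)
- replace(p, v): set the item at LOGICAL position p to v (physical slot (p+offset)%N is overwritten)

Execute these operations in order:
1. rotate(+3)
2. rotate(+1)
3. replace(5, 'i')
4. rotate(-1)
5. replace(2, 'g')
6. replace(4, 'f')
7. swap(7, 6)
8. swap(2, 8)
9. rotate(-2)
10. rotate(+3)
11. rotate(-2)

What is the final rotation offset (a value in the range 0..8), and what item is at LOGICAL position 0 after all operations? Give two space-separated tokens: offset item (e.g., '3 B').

Answer: 2 g

Derivation:
After op 1 (rotate(+3)): offset=3, physical=[A,B,C,D,E,F,G,H,I], logical=[D,E,F,G,H,I,A,B,C]
After op 2 (rotate(+1)): offset=4, physical=[A,B,C,D,E,F,G,H,I], logical=[E,F,G,H,I,A,B,C,D]
After op 3 (replace(5, 'i')): offset=4, physical=[i,B,C,D,E,F,G,H,I], logical=[E,F,G,H,I,i,B,C,D]
After op 4 (rotate(-1)): offset=3, physical=[i,B,C,D,E,F,G,H,I], logical=[D,E,F,G,H,I,i,B,C]
After op 5 (replace(2, 'g')): offset=3, physical=[i,B,C,D,E,g,G,H,I], logical=[D,E,g,G,H,I,i,B,C]
After op 6 (replace(4, 'f')): offset=3, physical=[i,B,C,D,E,g,G,f,I], logical=[D,E,g,G,f,I,i,B,C]
After op 7 (swap(7, 6)): offset=3, physical=[B,i,C,D,E,g,G,f,I], logical=[D,E,g,G,f,I,B,i,C]
After op 8 (swap(2, 8)): offset=3, physical=[B,i,g,D,E,C,G,f,I], logical=[D,E,C,G,f,I,B,i,g]
After op 9 (rotate(-2)): offset=1, physical=[B,i,g,D,E,C,G,f,I], logical=[i,g,D,E,C,G,f,I,B]
After op 10 (rotate(+3)): offset=4, physical=[B,i,g,D,E,C,G,f,I], logical=[E,C,G,f,I,B,i,g,D]
After op 11 (rotate(-2)): offset=2, physical=[B,i,g,D,E,C,G,f,I], logical=[g,D,E,C,G,f,I,B,i]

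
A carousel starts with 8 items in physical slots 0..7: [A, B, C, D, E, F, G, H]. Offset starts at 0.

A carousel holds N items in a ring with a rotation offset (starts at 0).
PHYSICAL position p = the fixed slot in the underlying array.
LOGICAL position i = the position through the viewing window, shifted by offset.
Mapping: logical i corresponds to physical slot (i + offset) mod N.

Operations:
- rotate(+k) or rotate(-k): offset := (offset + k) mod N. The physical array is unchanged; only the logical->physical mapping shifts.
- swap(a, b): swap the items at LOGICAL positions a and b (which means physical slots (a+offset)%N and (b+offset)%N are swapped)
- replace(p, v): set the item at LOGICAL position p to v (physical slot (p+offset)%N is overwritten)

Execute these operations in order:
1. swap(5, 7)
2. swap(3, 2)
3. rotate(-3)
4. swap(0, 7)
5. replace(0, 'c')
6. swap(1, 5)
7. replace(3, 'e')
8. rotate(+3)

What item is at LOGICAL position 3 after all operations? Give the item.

After op 1 (swap(5, 7)): offset=0, physical=[A,B,C,D,E,H,G,F], logical=[A,B,C,D,E,H,G,F]
After op 2 (swap(3, 2)): offset=0, physical=[A,B,D,C,E,H,G,F], logical=[A,B,D,C,E,H,G,F]
After op 3 (rotate(-3)): offset=5, physical=[A,B,D,C,E,H,G,F], logical=[H,G,F,A,B,D,C,E]
After op 4 (swap(0, 7)): offset=5, physical=[A,B,D,C,H,E,G,F], logical=[E,G,F,A,B,D,C,H]
After op 5 (replace(0, 'c')): offset=5, physical=[A,B,D,C,H,c,G,F], logical=[c,G,F,A,B,D,C,H]
After op 6 (swap(1, 5)): offset=5, physical=[A,B,G,C,H,c,D,F], logical=[c,D,F,A,B,G,C,H]
After op 7 (replace(3, 'e')): offset=5, physical=[e,B,G,C,H,c,D,F], logical=[c,D,F,e,B,G,C,H]
After op 8 (rotate(+3)): offset=0, physical=[e,B,G,C,H,c,D,F], logical=[e,B,G,C,H,c,D,F]

Answer: C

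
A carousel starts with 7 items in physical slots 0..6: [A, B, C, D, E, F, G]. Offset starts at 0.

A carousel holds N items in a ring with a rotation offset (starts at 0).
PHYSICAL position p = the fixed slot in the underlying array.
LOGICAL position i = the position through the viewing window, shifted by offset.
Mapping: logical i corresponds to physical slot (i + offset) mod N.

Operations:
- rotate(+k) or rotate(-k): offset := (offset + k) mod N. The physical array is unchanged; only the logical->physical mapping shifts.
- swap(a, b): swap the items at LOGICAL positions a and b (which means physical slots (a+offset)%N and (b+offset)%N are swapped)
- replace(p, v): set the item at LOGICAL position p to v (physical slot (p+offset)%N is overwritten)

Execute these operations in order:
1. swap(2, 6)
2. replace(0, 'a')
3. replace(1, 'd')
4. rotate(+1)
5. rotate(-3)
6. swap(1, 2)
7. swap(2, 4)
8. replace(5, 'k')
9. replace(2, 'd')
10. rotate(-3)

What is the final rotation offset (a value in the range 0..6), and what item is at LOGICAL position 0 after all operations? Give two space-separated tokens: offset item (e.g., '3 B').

Answer: 2 C

Derivation:
After op 1 (swap(2, 6)): offset=0, physical=[A,B,G,D,E,F,C], logical=[A,B,G,D,E,F,C]
After op 2 (replace(0, 'a')): offset=0, physical=[a,B,G,D,E,F,C], logical=[a,B,G,D,E,F,C]
After op 3 (replace(1, 'd')): offset=0, physical=[a,d,G,D,E,F,C], logical=[a,d,G,D,E,F,C]
After op 4 (rotate(+1)): offset=1, physical=[a,d,G,D,E,F,C], logical=[d,G,D,E,F,C,a]
After op 5 (rotate(-3)): offset=5, physical=[a,d,G,D,E,F,C], logical=[F,C,a,d,G,D,E]
After op 6 (swap(1, 2)): offset=5, physical=[C,d,G,D,E,F,a], logical=[F,a,C,d,G,D,E]
After op 7 (swap(2, 4)): offset=5, physical=[G,d,C,D,E,F,a], logical=[F,a,G,d,C,D,E]
After op 8 (replace(5, 'k')): offset=5, physical=[G,d,C,k,E,F,a], logical=[F,a,G,d,C,k,E]
After op 9 (replace(2, 'd')): offset=5, physical=[d,d,C,k,E,F,a], logical=[F,a,d,d,C,k,E]
After op 10 (rotate(-3)): offset=2, physical=[d,d,C,k,E,F,a], logical=[C,k,E,F,a,d,d]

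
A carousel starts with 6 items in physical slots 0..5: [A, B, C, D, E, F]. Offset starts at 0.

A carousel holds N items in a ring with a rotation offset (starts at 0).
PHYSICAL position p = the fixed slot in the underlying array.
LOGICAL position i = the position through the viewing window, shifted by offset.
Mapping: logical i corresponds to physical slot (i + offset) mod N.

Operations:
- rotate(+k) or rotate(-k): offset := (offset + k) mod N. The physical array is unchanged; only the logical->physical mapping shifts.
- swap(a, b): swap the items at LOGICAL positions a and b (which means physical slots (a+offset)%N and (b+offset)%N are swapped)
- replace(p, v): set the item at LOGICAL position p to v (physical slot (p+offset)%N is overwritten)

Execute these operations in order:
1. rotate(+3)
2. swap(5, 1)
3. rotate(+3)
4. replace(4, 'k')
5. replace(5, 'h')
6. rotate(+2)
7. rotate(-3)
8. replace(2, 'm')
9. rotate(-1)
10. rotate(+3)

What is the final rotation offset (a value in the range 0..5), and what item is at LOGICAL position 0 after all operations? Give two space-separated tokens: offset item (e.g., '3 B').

Answer: 1 m

Derivation:
After op 1 (rotate(+3)): offset=3, physical=[A,B,C,D,E,F], logical=[D,E,F,A,B,C]
After op 2 (swap(5, 1)): offset=3, physical=[A,B,E,D,C,F], logical=[D,C,F,A,B,E]
After op 3 (rotate(+3)): offset=0, physical=[A,B,E,D,C,F], logical=[A,B,E,D,C,F]
After op 4 (replace(4, 'k')): offset=0, physical=[A,B,E,D,k,F], logical=[A,B,E,D,k,F]
After op 5 (replace(5, 'h')): offset=0, physical=[A,B,E,D,k,h], logical=[A,B,E,D,k,h]
After op 6 (rotate(+2)): offset=2, physical=[A,B,E,D,k,h], logical=[E,D,k,h,A,B]
After op 7 (rotate(-3)): offset=5, physical=[A,B,E,D,k,h], logical=[h,A,B,E,D,k]
After op 8 (replace(2, 'm')): offset=5, physical=[A,m,E,D,k,h], logical=[h,A,m,E,D,k]
After op 9 (rotate(-1)): offset=4, physical=[A,m,E,D,k,h], logical=[k,h,A,m,E,D]
After op 10 (rotate(+3)): offset=1, physical=[A,m,E,D,k,h], logical=[m,E,D,k,h,A]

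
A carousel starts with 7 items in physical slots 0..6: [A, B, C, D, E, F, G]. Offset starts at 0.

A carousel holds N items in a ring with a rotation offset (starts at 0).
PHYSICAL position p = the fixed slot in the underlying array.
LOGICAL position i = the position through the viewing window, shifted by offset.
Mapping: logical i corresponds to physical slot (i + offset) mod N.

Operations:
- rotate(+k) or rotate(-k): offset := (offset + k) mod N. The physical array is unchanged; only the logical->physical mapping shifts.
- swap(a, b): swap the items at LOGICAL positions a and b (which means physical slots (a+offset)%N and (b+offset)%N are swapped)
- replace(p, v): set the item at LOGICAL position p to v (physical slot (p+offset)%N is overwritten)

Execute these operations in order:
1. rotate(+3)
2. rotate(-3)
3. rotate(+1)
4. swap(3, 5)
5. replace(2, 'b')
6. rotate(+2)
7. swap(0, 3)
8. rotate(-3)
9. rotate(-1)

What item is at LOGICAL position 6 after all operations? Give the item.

Answer: F

Derivation:
After op 1 (rotate(+3)): offset=3, physical=[A,B,C,D,E,F,G], logical=[D,E,F,G,A,B,C]
After op 2 (rotate(-3)): offset=0, physical=[A,B,C,D,E,F,G], logical=[A,B,C,D,E,F,G]
After op 3 (rotate(+1)): offset=1, physical=[A,B,C,D,E,F,G], logical=[B,C,D,E,F,G,A]
After op 4 (swap(3, 5)): offset=1, physical=[A,B,C,D,G,F,E], logical=[B,C,D,G,F,E,A]
After op 5 (replace(2, 'b')): offset=1, physical=[A,B,C,b,G,F,E], logical=[B,C,b,G,F,E,A]
After op 6 (rotate(+2)): offset=3, physical=[A,B,C,b,G,F,E], logical=[b,G,F,E,A,B,C]
After op 7 (swap(0, 3)): offset=3, physical=[A,B,C,E,G,F,b], logical=[E,G,F,b,A,B,C]
After op 8 (rotate(-3)): offset=0, physical=[A,B,C,E,G,F,b], logical=[A,B,C,E,G,F,b]
After op 9 (rotate(-1)): offset=6, physical=[A,B,C,E,G,F,b], logical=[b,A,B,C,E,G,F]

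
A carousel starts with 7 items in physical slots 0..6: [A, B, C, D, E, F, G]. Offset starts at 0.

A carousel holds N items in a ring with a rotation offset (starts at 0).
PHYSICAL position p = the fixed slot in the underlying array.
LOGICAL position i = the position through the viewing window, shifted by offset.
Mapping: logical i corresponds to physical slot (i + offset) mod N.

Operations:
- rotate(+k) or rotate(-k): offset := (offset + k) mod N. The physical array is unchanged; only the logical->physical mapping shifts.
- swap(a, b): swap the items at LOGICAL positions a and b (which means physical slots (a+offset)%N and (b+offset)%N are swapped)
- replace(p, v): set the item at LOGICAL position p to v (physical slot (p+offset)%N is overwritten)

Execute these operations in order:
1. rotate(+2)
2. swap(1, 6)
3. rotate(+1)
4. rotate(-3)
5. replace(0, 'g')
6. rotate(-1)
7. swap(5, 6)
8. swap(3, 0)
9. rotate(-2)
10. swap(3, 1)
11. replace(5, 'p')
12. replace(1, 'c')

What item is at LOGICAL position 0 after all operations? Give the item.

Answer: F

Derivation:
After op 1 (rotate(+2)): offset=2, physical=[A,B,C,D,E,F,G], logical=[C,D,E,F,G,A,B]
After op 2 (swap(1, 6)): offset=2, physical=[A,D,C,B,E,F,G], logical=[C,B,E,F,G,A,D]
After op 3 (rotate(+1)): offset=3, physical=[A,D,C,B,E,F,G], logical=[B,E,F,G,A,D,C]
After op 4 (rotate(-3)): offset=0, physical=[A,D,C,B,E,F,G], logical=[A,D,C,B,E,F,G]
After op 5 (replace(0, 'g')): offset=0, physical=[g,D,C,B,E,F,G], logical=[g,D,C,B,E,F,G]
After op 6 (rotate(-1)): offset=6, physical=[g,D,C,B,E,F,G], logical=[G,g,D,C,B,E,F]
After op 7 (swap(5, 6)): offset=6, physical=[g,D,C,B,F,E,G], logical=[G,g,D,C,B,F,E]
After op 8 (swap(3, 0)): offset=6, physical=[g,D,G,B,F,E,C], logical=[C,g,D,G,B,F,E]
After op 9 (rotate(-2)): offset=4, physical=[g,D,G,B,F,E,C], logical=[F,E,C,g,D,G,B]
After op 10 (swap(3, 1)): offset=4, physical=[E,D,G,B,F,g,C], logical=[F,g,C,E,D,G,B]
After op 11 (replace(5, 'p')): offset=4, physical=[E,D,p,B,F,g,C], logical=[F,g,C,E,D,p,B]
After op 12 (replace(1, 'c')): offset=4, physical=[E,D,p,B,F,c,C], logical=[F,c,C,E,D,p,B]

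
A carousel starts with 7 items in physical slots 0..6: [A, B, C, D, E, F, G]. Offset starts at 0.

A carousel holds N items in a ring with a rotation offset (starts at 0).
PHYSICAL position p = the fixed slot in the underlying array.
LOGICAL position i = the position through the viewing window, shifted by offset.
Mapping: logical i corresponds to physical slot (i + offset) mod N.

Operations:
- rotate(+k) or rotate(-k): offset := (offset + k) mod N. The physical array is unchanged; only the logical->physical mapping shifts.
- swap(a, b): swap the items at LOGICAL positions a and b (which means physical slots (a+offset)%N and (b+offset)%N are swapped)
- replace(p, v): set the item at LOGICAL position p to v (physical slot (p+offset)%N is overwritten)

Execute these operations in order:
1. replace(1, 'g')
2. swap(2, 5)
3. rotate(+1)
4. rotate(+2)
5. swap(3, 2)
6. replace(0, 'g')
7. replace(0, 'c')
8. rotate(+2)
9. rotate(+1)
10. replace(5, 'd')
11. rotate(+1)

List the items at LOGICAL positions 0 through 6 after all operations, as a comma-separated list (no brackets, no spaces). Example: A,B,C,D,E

Answer: A,g,F,c,d,G,C

Derivation:
After op 1 (replace(1, 'g')): offset=0, physical=[A,g,C,D,E,F,G], logical=[A,g,C,D,E,F,G]
After op 2 (swap(2, 5)): offset=0, physical=[A,g,F,D,E,C,G], logical=[A,g,F,D,E,C,G]
After op 3 (rotate(+1)): offset=1, physical=[A,g,F,D,E,C,G], logical=[g,F,D,E,C,G,A]
After op 4 (rotate(+2)): offset=3, physical=[A,g,F,D,E,C,G], logical=[D,E,C,G,A,g,F]
After op 5 (swap(3, 2)): offset=3, physical=[A,g,F,D,E,G,C], logical=[D,E,G,C,A,g,F]
After op 6 (replace(0, 'g')): offset=3, physical=[A,g,F,g,E,G,C], logical=[g,E,G,C,A,g,F]
After op 7 (replace(0, 'c')): offset=3, physical=[A,g,F,c,E,G,C], logical=[c,E,G,C,A,g,F]
After op 8 (rotate(+2)): offset=5, physical=[A,g,F,c,E,G,C], logical=[G,C,A,g,F,c,E]
After op 9 (rotate(+1)): offset=6, physical=[A,g,F,c,E,G,C], logical=[C,A,g,F,c,E,G]
After op 10 (replace(5, 'd')): offset=6, physical=[A,g,F,c,d,G,C], logical=[C,A,g,F,c,d,G]
After op 11 (rotate(+1)): offset=0, physical=[A,g,F,c,d,G,C], logical=[A,g,F,c,d,G,C]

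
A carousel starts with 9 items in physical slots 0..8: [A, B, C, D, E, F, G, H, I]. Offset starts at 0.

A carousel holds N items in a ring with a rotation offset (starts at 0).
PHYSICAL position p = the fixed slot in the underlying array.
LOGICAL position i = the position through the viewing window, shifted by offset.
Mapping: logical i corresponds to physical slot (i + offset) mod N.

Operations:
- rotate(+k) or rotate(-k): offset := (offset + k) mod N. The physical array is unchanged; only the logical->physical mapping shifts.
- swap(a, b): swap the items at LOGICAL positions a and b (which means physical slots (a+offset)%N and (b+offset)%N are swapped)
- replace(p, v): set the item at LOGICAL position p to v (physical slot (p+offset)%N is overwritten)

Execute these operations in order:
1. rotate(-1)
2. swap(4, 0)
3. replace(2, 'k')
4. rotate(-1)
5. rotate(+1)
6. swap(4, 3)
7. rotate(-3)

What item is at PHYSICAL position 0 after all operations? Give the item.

Answer: A

Derivation:
After op 1 (rotate(-1)): offset=8, physical=[A,B,C,D,E,F,G,H,I], logical=[I,A,B,C,D,E,F,G,H]
After op 2 (swap(4, 0)): offset=8, physical=[A,B,C,I,E,F,G,H,D], logical=[D,A,B,C,I,E,F,G,H]
After op 3 (replace(2, 'k')): offset=8, physical=[A,k,C,I,E,F,G,H,D], logical=[D,A,k,C,I,E,F,G,H]
After op 4 (rotate(-1)): offset=7, physical=[A,k,C,I,E,F,G,H,D], logical=[H,D,A,k,C,I,E,F,G]
After op 5 (rotate(+1)): offset=8, physical=[A,k,C,I,E,F,G,H,D], logical=[D,A,k,C,I,E,F,G,H]
After op 6 (swap(4, 3)): offset=8, physical=[A,k,I,C,E,F,G,H,D], logical=[D,A,k,I,C,E,F,G,H]
After op 7 (rotate(-3)): offset=5, physical=[A,k,I,C,E,F,G,H,D], logical=[F,G,H,D,A,k,I,C,E]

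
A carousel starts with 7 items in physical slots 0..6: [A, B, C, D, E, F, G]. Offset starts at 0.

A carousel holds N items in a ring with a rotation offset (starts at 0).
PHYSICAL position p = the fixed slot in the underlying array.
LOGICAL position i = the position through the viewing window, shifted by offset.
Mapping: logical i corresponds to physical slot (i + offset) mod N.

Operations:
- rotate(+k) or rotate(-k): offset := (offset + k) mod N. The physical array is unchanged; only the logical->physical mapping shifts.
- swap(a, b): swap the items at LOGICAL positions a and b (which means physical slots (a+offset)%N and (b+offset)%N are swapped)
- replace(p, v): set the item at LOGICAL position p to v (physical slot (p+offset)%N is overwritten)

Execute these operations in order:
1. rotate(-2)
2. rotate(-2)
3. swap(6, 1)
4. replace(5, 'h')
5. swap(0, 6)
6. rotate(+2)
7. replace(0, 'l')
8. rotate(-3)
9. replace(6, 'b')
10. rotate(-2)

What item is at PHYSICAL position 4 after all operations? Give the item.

After op 1 (rotate(-2)): offset=5, physical=[A,B,C,D,E,F,G], logical=[F,G,A,B,C,D,E]
After op 2 (rotate(-2)): offset=3, physical=[A,B,C,D,E,F,G], logical=[D,E,F,G,A,B,C]
After op 3 (swap(6, 1)): offset=3, physical=[A,B,E,D,C,F,G], logical=[D,C,F,G,A,B,E]
After op 4 (replace(5, 'h')): offset=3, physical=[A,h,E,D,C,F,G], logical=[D,C,F,G,A,h,E]
After op 5 (swap(0, 6)): offset=3, physical=[A,h,D,E,C,F,G], logical=[E,C,F,G,A,h,D]
After op 6 (rotate(+2)): offset=5, physical=[A,h,D,E,C,F,G], logical=[F,G,A,h,D,E,C]
After op 7 (replace(0, 'l')): offset=5, physical=[A,h,D,E,C,l,G], logical=[l,G,A,h,D,E,C]
After op 8 (rotate(-3)): offset=2, physical=[A,h,D,E,C,l,G], logical=[D,E,C,l,G,A,h]
After op 9 (replace(6, 'b')): offset=2, physical=[A,b,D,E,C,l,G], logical=[D,E,C,l,G,A,b]
After op 10 (rotate(-2)): offset=0, physical=[A,b,D,E,C,l,G], logical=[A,b,D,E,C,l,G]

Answer: C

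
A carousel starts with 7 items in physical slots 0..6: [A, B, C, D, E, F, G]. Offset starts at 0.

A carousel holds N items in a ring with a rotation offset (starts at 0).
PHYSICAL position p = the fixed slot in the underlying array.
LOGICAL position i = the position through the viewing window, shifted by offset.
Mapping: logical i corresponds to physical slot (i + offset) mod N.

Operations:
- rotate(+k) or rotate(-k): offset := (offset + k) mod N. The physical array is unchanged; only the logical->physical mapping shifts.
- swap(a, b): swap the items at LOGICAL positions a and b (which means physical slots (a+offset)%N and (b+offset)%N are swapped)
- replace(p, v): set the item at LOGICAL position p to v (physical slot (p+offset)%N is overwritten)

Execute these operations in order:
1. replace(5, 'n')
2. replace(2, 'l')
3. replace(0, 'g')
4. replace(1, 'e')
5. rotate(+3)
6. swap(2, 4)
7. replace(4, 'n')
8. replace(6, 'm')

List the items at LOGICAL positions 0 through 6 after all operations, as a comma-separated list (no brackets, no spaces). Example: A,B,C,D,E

Answer: D,E,g,G,n,e,m

Derivation:
After op 1 (replace(5, 'n')): offset=0, physical=[A,B,C,D,E,n,G], logical=[A,B,C,D,E,n,G]
After op 2 (replace(2, 'l')): offset=0, physical=[A,B,l,D,E,n,G], logical=[A,B,l,D,E,n,G]
After op 3 (replace(0, 'g')): offset=0, physical=[g,B,l,D,E,n,G], logical=[g,B,l,D,E,n,G]
After op 4 (replace(1, 'e')): offset=0, physical=[g,e,l,D,E,n,G], logical=[g,e,l,D,E,n,G]
After op 5 (rotate(+3)): offset=3, physical=[g,e,l,D,E,n,G], logical=[D,E,n,G,g,e,l]
After op 6 (swap(2, 4)): offset=3, physical=[n,e,l,D,E,g,G], logical=[D,E,g,G,n,e,l]
After op 7 (replace(4, 'n')): offset=3, physical=[n,e,l,D,E,g,G], logical=[D,E,g,G,n,e,l]
After op 8 (replace(6, 'm')): offset=3, physical=[n,e,m,D,E,g,G], logical=[D,E,g,G,n,e,m]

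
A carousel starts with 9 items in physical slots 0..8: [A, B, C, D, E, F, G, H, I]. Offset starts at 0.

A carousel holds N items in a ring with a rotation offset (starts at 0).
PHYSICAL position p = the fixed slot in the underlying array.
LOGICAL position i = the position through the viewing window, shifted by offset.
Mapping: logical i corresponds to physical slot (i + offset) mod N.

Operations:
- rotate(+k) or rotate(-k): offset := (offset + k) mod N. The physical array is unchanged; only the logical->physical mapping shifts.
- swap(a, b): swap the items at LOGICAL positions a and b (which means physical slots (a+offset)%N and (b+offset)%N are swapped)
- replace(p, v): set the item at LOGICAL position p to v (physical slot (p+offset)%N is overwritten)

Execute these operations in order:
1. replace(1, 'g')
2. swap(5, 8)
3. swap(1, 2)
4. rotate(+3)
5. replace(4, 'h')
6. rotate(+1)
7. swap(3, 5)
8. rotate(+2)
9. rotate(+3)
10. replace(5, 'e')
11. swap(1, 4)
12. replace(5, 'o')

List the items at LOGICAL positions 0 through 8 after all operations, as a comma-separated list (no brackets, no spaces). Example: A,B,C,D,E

Answer: h,E,g,D,C,o,G,A,F

Derivation:
After op 1 (replace(1, 'g')): offset=0, physical=[A,g,C,D,E,F,G,H,I], logical=[A,g,C,D,E,F,G,H,I]
After op 2 (swap(5, 8)): offset=0, physical=[A,g,C,D,E,I,G,H,F], logical=[A,g,C,D,E,I,G,H,F]
After op 3 (swap(1, 2)): offset=0, physical=[A,C,g,D,E,I,G,H,F], logical=[A,C,g,D,E,I,G,H,F]
After op 4 (rotate(+3)): offset=3, physical=[A,C,g,D,E,I,G,H,F], logical=[D,E,I,G,H,F,A,C,g]
After op 5 (replace(4, 'h')): offset=3, physical=[A,C,g,D,E,I,G,h,F], logical=[D,E,I,G,h,F,A,C,g]
After op 6 (rotate(+1)): offset=4, physical=[A,C,g,D,E,I,G,h,F], logical=[E,I,G,h,F,A,C,g,D]
After op 7 (swap(3, 5)): offset=4, physical=[h,C,g,D,E,I,G,A,F], logical=[E,I,G,A,F,h,C,g,D]
After op 8 (rotate(+2)): offset=6, physical=[h,C,g,D,E,I,G,A,F], logical=[G,A,F,h,C,g,D,E,I]
After op 9 (rotate(+3)): offset=0, physical=[h,C,g,D,E,I,G,A,F], logical=[h,C,g,D,E,I,G,A,F]
After op 10 (replace(5, 'e')): offset=0, physical=[h,C,g,D,E,e,G,A,F], logical=[h,C,g,D,E,e,G,A,F]
After op 11 (swap(1, 4)): offset=0, physical=[h,E,g,D,C,e,G,A,F], logical=[h,E,g,D,C,e,G,A,F]
After op 12 (replace(5, 'o')): offset=0, physical=[h,E,g,D,C,o,G,A,F], logical=[h,E,g,D,C,o,G,A,F]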